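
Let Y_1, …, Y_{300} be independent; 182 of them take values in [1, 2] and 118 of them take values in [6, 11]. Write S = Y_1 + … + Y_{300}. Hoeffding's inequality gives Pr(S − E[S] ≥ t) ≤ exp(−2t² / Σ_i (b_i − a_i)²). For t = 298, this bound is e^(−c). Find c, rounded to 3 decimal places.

56.708

Σ(b_i − a_i)² = 182·1² + 118·5² = 3132.
c = 2t² / 3132 = 2·298² / 3132 = 56.7075.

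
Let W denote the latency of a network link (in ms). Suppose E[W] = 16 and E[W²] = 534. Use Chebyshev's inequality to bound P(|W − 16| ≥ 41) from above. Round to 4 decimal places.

0.1654

Var(W) = E[W²] − (E[W])² = 534 − 256 = 278.
Chebyshev's inequality: P(|W − μ| ≥ t) ≤ Var(W)/t² = 278/1681 = 0.1654.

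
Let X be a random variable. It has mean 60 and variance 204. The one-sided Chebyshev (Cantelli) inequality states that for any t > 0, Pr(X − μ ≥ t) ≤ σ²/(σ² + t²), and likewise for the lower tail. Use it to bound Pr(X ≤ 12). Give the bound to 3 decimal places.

0.081

Here σ² = 204 and t = 48, so σ² + t² = 2508.
Cantelli's bound: 204/2508 = 0.0813.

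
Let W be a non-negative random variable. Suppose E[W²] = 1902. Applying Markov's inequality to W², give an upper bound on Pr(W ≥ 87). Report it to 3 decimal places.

Since W ≥ 0, the event {W ≥ 87} is the same as {W² ≥ 7569}.
Markov's inequality applied to W² gives Pr(W² ≥ 7569) ≤ E[W²]/7569 = 1902/7569 = 0.2513.

0.251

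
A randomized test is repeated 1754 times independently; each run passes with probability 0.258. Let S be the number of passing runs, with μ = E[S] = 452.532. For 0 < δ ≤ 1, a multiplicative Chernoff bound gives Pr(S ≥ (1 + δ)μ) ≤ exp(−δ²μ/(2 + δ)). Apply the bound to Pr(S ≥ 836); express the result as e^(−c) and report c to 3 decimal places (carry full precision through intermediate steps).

114.120

Write 836 = (1 + δ)μ, so δ = 836/452.532 − 1 = 0.8473832…
Then the exponent is δ²μ/(2 + δ) = (836 − μ)² / (μ·(2 + δ)) = 114.120338.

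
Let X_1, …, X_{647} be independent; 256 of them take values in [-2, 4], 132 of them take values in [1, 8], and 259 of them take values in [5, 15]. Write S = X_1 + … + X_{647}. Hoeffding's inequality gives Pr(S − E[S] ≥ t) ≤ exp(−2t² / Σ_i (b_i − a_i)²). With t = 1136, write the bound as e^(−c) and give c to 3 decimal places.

62.067

Σ(b_i − a_i)² = 256·6² + 132·7² + 259·10² = 41584.
c = 2t² / 41584 = 2·1136² / 41584 = 62.0669.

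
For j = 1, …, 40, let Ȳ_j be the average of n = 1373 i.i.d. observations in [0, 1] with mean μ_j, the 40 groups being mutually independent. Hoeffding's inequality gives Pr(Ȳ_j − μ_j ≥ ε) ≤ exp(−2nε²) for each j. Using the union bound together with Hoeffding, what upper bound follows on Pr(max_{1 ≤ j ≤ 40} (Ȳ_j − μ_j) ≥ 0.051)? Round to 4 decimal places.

Per-experiment Hoeffding bound: exp(−2·1373·0.051²) = exp(−7.14235) = 0.00079089.
Union bound over 40 events: 40·0.00079089 = 0.03164.

0.0316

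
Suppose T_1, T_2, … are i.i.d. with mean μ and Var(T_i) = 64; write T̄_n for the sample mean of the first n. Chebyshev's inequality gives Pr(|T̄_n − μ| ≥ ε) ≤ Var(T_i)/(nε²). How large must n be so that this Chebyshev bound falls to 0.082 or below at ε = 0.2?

Require 64/(n·0.2²) ≤ 0.082, i.e. n ≥ 64/(0.082·0.2²) = 19512.195.
The smallest integer n is 19513.

19513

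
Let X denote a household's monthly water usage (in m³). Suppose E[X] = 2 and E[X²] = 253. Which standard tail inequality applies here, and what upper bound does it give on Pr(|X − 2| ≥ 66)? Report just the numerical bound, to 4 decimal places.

The first two moments determine the variance, so Chebyshev's inequality is the sharpest standard bound available.
Var(X) = E[X²] − (E[X])² = 253 − 4 = 249.
Chebyshev's inequality: Pr(|X − μ| ≥ t) ≤ Var(X)/t² = 249/4356 = 0.0572.

0.0572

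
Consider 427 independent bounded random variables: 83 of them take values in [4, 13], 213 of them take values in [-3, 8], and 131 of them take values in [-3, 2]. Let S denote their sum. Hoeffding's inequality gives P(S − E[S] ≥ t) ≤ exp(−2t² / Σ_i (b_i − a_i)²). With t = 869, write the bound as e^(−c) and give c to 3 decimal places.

42.222

Σ(b_i − a_i)² = 83·9² + 213·11² + 131·5² = 35771.
c = 2t² / 35771 = 2·869² / 35771 = 42.2220.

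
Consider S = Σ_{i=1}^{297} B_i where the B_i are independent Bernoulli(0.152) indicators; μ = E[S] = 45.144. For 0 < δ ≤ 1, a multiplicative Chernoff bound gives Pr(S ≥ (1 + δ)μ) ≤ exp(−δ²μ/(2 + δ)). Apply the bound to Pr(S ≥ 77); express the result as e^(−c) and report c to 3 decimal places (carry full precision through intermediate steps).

8.308

Write 77 = (1 + δ)μ, so δ = 77/45.144 − 1 = 0.705653…
Then the exponent is δ²μ/(2 + δ) = (77 − μ)² / (μ·(2 + δ)) = 8.308265.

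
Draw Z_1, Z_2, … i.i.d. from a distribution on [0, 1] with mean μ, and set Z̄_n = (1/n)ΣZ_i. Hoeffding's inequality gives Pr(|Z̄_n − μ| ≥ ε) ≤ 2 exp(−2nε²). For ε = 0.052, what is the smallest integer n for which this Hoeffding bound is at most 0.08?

596

Require 2·exp(−2nε²) ≤ 0.08, i.e. 2nε² ≥ ln(2/0.08) = 3.218876.
So n ≥ 3.218876 / (2·0.052²) = 595.206.
The smallest integer n is 596.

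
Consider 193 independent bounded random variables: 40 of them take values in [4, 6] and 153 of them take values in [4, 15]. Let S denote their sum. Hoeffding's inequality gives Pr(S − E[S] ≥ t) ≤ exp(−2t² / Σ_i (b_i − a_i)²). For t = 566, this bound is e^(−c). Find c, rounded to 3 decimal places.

Σ(b_i − a_i)² = 40·2² + 153·11² = 18673.
c = 2t² / 18673 = 2·566² / 18673 = 34.3122.

34.312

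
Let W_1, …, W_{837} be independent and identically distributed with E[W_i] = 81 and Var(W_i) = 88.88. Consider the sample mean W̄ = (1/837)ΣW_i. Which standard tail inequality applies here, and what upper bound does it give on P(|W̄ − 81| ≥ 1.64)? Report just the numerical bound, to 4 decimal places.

With mean and variance of each term known, Chebyshev's inequality bounds the deviation of the sum (or sample mean).
Var(W̄) = Var(W_i)/n = 88.88/837 = 0.10619.
Chebyshev: P(|W̄ − 81| ≥ 1.64) ≤ Var(W̄)/(1.64)² = 88.88/(837·1.64²) = 0.0395.

0.0395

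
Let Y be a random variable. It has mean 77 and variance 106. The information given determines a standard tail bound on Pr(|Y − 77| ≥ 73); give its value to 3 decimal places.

0.020

Mean and variance are known, so Chebyshev's inequality applies.
Chebyshev: Pr(|Y − μ| ≥ t) ≤ Var(Y)/t².
Bound = 106 / 5329 = 0.0199.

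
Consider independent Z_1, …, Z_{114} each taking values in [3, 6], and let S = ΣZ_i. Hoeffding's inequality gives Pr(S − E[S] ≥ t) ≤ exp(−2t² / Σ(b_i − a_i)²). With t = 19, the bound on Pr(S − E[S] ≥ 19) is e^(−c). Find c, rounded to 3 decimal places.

0.704

Σ(b_i − a_i)² = 114·(3)² = 1026.
c = 2t²/1026 = 2·19²/1026 = 0.7037.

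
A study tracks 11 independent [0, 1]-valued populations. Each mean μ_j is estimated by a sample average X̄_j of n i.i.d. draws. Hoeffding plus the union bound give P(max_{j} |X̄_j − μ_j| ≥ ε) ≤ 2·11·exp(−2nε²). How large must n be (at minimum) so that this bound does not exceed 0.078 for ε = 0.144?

Need 2·11·exp(−2nε²) ≤ 0.078, i.e. exp(−2nε²) ≤ 0.078/22.
So 2nε² ≥ ln(22/0.078) = 5.642089.
Hence n ≥ 5.642089/(2·0.144²) = 136.046.
The smallest integer n is 137.

137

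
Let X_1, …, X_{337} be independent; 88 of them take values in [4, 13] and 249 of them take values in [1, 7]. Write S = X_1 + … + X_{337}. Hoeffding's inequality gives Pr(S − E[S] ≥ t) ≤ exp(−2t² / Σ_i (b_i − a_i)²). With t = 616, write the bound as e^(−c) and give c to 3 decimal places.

47.161

Σ(b_i − a_i)² = 88·9² + 249·6² = 16092.
c = 2t² / 16092 = 2·616² / 16092 = 47.1608.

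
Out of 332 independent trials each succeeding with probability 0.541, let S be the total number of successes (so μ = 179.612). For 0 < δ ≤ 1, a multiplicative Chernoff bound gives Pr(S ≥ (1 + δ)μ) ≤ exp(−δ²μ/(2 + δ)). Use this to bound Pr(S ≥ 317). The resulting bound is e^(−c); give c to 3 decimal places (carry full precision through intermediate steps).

38.008

Write 317 = (1 + δ)μ, so δ = 317/179.612 − 1 = 0.7649155…
Then the exponent is δ²μ/(2 + δ) = (317 − μ)² / (μ·(2 + δ)) = 38.008470.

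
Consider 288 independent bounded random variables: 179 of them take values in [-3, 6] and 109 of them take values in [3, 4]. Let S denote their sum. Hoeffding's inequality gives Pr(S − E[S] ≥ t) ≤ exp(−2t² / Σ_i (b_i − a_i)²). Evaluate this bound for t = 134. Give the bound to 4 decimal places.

0.0856

Σ(b_i − a_i)² = 179·9² + 109·1² = 14608.
Exponent = 2·134² / 14608 = 2.45838.
Bound = exp(−2.45838) = 0.08557.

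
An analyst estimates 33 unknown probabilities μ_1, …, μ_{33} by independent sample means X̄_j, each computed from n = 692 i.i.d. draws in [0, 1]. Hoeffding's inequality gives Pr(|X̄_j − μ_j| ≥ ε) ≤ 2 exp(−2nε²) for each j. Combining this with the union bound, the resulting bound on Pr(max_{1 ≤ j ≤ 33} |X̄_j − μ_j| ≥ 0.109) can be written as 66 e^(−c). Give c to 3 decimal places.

Union bound over the 33 events: Pr(max_{1 ≤ j ≤ 33} |X̄_j − μ_j| ≥ 0.109) ≤ 33·2·exp(−2nε²) = 66 exp(−2·692·0.109²).
So c = 2·692·0.109² = 16.4433.

16.443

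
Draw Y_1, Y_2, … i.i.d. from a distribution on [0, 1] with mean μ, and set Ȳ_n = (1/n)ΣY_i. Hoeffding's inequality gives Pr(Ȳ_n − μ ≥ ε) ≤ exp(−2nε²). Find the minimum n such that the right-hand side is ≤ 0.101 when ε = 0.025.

1835

Require exp(−2nε²) ≤ 0.101, i.e. 2nε² ≥ ln(1/0.101) = 2.292635.
So n ≥ 2.292635 / (2·0.025²) = 1834.108.
The smallest integer n is 1835.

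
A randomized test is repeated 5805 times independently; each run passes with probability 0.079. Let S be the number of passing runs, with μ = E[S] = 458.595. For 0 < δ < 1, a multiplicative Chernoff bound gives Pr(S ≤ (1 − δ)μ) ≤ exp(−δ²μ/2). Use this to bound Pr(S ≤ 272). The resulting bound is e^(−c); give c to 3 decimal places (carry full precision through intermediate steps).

37.961

Write 272 = (1 − δ)μ, so δ = 1 − 272/458.595 = 0.4068841…
Then the exponent is δ²μ/2 = (μ − 272)²/(2μ) = 37.961267.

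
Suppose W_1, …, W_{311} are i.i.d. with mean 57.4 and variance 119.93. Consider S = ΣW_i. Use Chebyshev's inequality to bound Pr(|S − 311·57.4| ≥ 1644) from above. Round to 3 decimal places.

0.014

Var(S) = n·Var(W_i) = 311·119.93 = 37298.23.
Chebyshev: Pr(|S − 311·57.4| ≥ 1644) ≤ Var(S)/1644² = 37298.23/2702736 = 0.0138.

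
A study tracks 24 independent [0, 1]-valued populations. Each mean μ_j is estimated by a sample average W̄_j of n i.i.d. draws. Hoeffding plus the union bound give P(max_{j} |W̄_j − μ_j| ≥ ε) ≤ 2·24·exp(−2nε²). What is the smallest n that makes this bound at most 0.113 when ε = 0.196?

Need 2·24·exp(−2nε²) ≤ 0.113, i.e. exp(−2nε²) ≤ 0.113/48.
So 2nε² ≥ ln(48/0.113) = 6.051568.
Hence n ≥ 6.051568/(2·0.196²) = 78.764.
The smallest integer n is 79.

79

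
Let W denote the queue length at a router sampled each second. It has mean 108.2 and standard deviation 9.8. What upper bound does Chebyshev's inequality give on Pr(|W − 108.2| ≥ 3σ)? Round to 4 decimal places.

0.1111

Chebyshev: Pr(|W − μ| ≥ t) ≤ Var(W)/t².
Var(W) = σ² = 9.8² = 96.04.
t = 3·9.8 = 29.4.
Bound = 96.04 / 864.36 = 0.1111.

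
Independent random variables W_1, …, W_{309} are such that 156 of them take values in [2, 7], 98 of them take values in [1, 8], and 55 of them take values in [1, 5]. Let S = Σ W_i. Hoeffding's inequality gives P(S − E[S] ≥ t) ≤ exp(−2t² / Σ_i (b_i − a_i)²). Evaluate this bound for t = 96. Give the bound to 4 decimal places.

Σ(b_i − a_i)² = 156·5² + 98·7² + 55·4² = 9582.
Exponent = 2·96² / 9582 = 1.92361.
Bound = exp(−1.92361) = 0.14608.

0.1461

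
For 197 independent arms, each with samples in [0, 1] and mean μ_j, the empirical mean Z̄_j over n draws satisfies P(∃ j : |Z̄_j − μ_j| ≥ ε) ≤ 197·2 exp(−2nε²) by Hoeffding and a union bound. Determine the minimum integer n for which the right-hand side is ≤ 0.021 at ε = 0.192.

Need 2·197·exp(−2nε²) ≤ 0.021, i.e. exp(−2nε²) ≤ 0.021/394.
So 2nε² ≥ ln(394/0.021) = 9.839584.
Hence n ≥ 9.839584/(2·0.192²) = 133.458.
The smallest integer n is 134.

134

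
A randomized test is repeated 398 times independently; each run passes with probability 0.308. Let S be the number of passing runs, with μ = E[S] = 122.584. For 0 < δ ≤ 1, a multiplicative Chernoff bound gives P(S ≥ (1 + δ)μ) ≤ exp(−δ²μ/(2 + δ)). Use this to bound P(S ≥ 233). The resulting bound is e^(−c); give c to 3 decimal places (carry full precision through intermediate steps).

34.286

Write 233 = (1 + δ)μ, so δ = 233/122.584 − 1 = 0.9007375…
Then the exponent is δ²μ/(2 + δ) = (233 − μ)² / (μ·(2 + δ)) = 34.286394.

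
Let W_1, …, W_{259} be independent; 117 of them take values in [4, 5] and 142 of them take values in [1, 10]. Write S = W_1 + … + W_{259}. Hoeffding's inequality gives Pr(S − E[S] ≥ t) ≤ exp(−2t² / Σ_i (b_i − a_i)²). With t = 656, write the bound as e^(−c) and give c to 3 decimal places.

Σ(b_i − a_i)² = 117·1² + 142·9² = 11619.
c = 2t² / 11619 = 2·656² / 11619 = 74.0745.

74.075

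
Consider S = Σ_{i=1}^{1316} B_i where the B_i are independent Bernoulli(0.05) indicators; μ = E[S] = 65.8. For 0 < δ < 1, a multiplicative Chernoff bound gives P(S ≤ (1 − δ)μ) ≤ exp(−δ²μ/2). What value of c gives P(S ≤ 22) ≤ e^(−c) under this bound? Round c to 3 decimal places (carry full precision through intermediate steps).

14.578

Write 22 = (1 − δ)μ, so δ = 1 − 22/65.8 = 0.6656535…
Then the exponent is δ²μ/2 = (μ − 22)²/(2μ) = 14.577812.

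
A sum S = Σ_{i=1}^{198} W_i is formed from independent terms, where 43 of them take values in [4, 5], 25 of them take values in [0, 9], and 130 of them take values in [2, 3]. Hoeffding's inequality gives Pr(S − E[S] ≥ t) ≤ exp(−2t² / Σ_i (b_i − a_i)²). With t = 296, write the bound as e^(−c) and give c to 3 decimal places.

79.723

Σ(b_i − a_i)² = 43·1² + 25·9² + 130·1² = 2198.
c = 2t² / 2198 = 2·296² / 2198 = 79.7234.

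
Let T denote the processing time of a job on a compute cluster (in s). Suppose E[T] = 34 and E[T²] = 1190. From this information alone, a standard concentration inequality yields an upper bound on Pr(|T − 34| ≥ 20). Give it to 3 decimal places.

0.085

The first two moments determine the variance, so Chebyshev's inequality is the sharpest standard bound available.
Var(T) = E[T²] − (E[T])² = 1190 − 1156 = 34.
Chebyshev's inequality: Pr(|T − μ| ≥ t) ≤ Var(T)/t² = 34/400 = 0.0850.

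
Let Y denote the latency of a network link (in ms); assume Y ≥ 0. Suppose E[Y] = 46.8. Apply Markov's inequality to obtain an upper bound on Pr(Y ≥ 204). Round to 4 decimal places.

Markov's inequality: for a non-negative random variable, Pr(Y ≥ a) ≤ E[Y]/a.
Here E[Y] = 46.8 and a = 204, so the bound is 46.8/204 = 0.2294.

0.2294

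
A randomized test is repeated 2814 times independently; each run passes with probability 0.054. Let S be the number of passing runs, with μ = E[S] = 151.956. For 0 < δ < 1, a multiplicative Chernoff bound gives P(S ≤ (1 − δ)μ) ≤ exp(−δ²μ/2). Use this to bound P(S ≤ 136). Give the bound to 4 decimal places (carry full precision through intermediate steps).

Write 136 = (1 − δ)μ, so δ = 1 − 136/151.956 = 0.1050041…
Then the exponent is δ²μ/2 = (μ − 136)²/(2μ) = 0.837723.
Bound = exp(−0.837723) = 0.43269.

0.4327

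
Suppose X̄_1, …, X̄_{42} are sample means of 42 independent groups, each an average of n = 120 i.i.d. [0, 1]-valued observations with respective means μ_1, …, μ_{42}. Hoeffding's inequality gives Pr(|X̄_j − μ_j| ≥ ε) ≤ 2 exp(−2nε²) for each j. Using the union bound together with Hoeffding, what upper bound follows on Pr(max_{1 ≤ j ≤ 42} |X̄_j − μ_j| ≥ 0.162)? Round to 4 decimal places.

0.1545

Per-experiment Hoeffding bound: 2·exp(−2·120·0.162²) = 2·exp(−6.29856) = 0.0036779.
Union bound over 42 events: 42·0.0036779 = 0.15447.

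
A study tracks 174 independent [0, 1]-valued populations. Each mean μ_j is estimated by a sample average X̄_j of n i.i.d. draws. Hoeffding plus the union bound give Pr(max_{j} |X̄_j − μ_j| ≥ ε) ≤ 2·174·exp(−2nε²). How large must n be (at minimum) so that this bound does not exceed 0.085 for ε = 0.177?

133

Need 2·174·exp(−2nε²) ≤ 0.085, i.e. exp(−2nε²) ≤ 0.085/348.
So 2nε² ≥ ln(348/0.085) = 8.317307.
Hence n ≥ 8.317307/(2·0.177²) = 132.741.
The smallest integer n is 133.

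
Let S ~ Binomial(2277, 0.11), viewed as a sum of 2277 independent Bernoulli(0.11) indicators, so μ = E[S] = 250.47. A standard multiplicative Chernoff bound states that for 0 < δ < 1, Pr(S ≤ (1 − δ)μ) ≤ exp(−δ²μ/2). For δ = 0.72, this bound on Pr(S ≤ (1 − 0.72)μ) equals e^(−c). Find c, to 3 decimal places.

c = δ²μ/2 = 0.72²·250.47/2 = 64.9218.

64.922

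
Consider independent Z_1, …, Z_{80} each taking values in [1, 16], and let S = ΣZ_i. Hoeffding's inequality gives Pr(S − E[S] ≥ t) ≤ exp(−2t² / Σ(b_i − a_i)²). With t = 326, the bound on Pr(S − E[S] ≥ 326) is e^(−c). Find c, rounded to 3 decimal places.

11.808

Σ(b_i − a_i)² = 80·(15)² = 18000.
c = 2t²/18000 = 2·326²/18000 = 11.8084.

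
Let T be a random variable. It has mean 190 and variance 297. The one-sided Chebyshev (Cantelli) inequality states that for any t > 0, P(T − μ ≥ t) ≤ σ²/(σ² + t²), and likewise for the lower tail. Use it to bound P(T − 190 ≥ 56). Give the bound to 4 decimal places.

Here σ² = 297 and t = 56, so σ² + t² = 3433.
Cantelli's bound: 297/3433 = 0.0865.

0.0865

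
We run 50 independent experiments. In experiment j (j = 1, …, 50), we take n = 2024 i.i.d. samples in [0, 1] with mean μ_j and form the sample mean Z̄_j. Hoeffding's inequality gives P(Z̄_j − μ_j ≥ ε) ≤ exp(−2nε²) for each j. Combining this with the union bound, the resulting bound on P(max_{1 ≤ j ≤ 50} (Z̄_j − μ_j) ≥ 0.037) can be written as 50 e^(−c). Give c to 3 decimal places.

5.542

Union bound over the 50 events: P(max_{1 ≤ j ≤ 50} (Z̄_j − μ_j) ≥ 0.037) ≤ 50·exp(−2nε²) = 50 exp(−2·2024·0.037²).
So c = 2·2024·0.037² = 5.5417.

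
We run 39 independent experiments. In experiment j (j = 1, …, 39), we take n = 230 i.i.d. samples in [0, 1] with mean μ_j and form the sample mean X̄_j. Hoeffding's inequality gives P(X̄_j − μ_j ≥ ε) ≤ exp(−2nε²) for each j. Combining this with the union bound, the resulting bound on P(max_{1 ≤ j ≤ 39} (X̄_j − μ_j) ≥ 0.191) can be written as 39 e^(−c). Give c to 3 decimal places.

16.781

Union bound over the 39 events: P(max_{1 ≤ j ≤ 39} (X̄_j − μ_j) ≥ 0.191) ≤ 39·exp(−2nε²) = 39 exp(−2·230·0.191²).
So c = 2·230·0.191² = 16.7813.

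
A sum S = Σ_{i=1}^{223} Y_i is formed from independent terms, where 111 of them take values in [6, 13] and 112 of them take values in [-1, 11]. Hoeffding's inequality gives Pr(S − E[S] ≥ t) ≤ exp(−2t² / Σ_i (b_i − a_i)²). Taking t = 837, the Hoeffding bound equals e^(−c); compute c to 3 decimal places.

Σ(b_i − a_i)² = 111·7² + 112·12² = 21567.
c = 2t² / 21567 = 2·837² / 21567 = 64.9668.

64.967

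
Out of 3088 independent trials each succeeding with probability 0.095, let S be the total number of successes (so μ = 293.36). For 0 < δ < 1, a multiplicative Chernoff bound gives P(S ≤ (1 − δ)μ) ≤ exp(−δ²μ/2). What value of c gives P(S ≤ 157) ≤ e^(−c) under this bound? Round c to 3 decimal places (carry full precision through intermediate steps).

Write 157 = (1 − δ)μ, so δ = 1 − 157/293.36 = 0.4648214…
Then the exponent is δ²μ/2 = (μ − 157)²/(2μ) = 31.691522.

31.692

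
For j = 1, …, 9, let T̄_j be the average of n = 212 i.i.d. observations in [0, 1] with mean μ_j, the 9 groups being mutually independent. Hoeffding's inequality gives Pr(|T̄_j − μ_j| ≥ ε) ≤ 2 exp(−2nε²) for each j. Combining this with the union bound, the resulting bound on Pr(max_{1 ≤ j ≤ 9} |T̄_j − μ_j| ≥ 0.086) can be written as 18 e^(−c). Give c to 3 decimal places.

Union bound over the 9 events: Pr(max_{1 ≤ j ≤ 9} |T̄_j − μ_j| ≥ 0.086) ≤ 9·2·exp(−2nε²) = 18 exp(−2·212·0.086²).
So c = 2·212·0.086² = 3.1359.

3.136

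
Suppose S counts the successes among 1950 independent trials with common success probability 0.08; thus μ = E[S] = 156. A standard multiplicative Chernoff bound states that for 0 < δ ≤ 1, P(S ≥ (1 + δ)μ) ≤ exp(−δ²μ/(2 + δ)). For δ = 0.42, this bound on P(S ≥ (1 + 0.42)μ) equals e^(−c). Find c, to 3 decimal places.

11.371

c = δ²μ/(2 + δ) = 0.42²·156/(2 + 0.42) = 11.3712.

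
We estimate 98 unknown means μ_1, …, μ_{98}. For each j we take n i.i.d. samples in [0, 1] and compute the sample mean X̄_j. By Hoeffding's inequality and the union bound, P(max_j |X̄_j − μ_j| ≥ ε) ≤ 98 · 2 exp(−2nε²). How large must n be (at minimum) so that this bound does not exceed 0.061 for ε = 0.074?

738

Need 2·98·exp(−2nε²) ≤ 0.061, i.e. exp(−2nε²) ≤ 0.061/196.
So 2nε² ≥ ln(196/0.061) = 8.074996.
Hence n ≥ 8.074996/(2·0.074²) = 737.308.
The smallest integer n is 738.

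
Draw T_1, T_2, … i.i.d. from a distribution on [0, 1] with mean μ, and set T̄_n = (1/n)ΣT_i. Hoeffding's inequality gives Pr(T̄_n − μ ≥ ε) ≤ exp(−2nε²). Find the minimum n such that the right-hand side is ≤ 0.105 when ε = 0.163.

43

Require exp(−2nε²) ≤ 0.105, i.e. 2nε² ≥ ln(1/0.105) = 2.253795.
So n ≥ 2.253795 / (2·0.163²) = 42.414.
The smallest integer n is 43.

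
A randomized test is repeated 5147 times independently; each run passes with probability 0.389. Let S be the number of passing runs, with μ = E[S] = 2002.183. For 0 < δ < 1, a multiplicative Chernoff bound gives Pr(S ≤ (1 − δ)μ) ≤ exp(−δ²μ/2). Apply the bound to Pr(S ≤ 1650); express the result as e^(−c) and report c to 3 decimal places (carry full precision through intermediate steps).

30.974

Write 1650 = (1 − δ)μ, so δ = 1 − 1650/2002.183 = 0.1758995…
Then the exponent is δ²μ/2 = (μ − 1650)²/(2μ) = 30.974408.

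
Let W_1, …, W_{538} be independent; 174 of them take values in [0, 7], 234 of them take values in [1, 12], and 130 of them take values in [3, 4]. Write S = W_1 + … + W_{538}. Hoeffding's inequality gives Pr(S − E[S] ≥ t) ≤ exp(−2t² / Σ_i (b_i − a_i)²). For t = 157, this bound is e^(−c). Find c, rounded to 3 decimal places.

1.333

Σ(b_i − a_i)² = 174·7² + 234·11² + 130·1² = 36970.
c = 2t² / 36970 = 2·157² / 36970 = 1.3335.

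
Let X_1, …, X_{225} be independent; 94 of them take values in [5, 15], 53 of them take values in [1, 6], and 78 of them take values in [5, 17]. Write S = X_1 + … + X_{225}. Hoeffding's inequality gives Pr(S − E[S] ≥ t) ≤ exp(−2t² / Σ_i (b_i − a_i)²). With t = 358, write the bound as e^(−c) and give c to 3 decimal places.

11.674

Σ(b_i − a_i)² = 94·10² + 53·5² + 78·12² = 21957.
c = 2t² / 21957 = 2·358² / 21957 = 11.6741.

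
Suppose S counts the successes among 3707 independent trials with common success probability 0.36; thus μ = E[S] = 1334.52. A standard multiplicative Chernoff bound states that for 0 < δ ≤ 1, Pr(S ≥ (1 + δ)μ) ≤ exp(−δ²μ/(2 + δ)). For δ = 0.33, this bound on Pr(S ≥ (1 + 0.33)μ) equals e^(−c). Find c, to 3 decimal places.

c = δ²μ/(2 + δ) = 0.33²·1334.52/(2 + 0.33) = 62.3731.

62.373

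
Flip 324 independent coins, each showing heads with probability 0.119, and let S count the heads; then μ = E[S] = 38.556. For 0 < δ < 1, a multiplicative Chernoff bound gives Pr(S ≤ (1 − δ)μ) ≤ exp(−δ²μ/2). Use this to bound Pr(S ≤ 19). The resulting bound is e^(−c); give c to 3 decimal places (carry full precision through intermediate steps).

4.960

Write 19 = (1 − δ)μ, so δ = 1 − 19/38.556 = 0.5072103…
Then the exponent is δ²μ/2 = (μ − 19)²/(2μ) = 4.959502.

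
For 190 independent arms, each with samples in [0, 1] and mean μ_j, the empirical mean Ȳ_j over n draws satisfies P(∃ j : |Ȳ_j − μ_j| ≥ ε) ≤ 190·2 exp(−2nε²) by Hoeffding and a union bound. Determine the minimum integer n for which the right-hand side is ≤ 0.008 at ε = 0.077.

Need 2·190·exp(−2nε²) ≤ 0.008, i.e. exp(−2nε²) ≤ 0.008/380.
So 2nε² ≥ ln(380/0.008) = 10.768485.
Hence n ≥ 10.768485/(2·0.077²) = 908.120.
The smallest integer n is 909.

909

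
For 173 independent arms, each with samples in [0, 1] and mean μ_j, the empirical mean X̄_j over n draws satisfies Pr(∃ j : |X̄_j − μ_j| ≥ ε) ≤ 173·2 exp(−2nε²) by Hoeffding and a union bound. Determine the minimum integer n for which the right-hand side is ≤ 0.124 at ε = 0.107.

347

Need 2·173·exp(−2nε²) ≤ 0.124, i.e. exp(−2nε²) ≤ 0.124/346.
So 2nε² ≥ ln(346/0.124) = 7.933912.
Hence n ≥ 7.933912/(2·0.107²) = 346.489.
The smallest integer n is 347.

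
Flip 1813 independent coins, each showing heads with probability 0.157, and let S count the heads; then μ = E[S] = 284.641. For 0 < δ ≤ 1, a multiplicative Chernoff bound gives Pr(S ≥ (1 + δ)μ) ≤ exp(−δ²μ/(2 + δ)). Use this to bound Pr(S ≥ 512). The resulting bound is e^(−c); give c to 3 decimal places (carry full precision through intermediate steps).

64.888

Write 512 = (1 + δ)μ, so δ = 512/284.641 − 1 = 0.798757…
Then the exponent is δ²μ/(2 + δ) = (512 − μ)² / (μ·(2 + δ)) = 64.887590.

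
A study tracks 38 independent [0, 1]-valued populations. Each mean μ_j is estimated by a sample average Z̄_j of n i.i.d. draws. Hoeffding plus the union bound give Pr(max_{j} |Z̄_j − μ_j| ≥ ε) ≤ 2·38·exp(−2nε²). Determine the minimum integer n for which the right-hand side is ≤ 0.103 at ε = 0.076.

572

Need 2·38·exp(−2nε²) ≤ 0.103, i.e. exp(−2nε²) ≤ 0.103/76.
So 2nε² ≥ ln(76/0.103) = 6.603760.
Hence n ≥ 6.603760/(2·0.076²) = 571.655.
The smallest integer n is 572.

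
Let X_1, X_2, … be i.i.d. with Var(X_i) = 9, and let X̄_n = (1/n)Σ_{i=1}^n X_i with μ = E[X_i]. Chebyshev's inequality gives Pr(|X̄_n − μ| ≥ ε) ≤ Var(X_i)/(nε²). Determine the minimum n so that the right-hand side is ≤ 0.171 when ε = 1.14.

41

Require 9/(n·1.14²) ≤ 0.171, i.e. n ≥ 9/(0.171·1.14²) = 40.498.
The smallest integer n is 41.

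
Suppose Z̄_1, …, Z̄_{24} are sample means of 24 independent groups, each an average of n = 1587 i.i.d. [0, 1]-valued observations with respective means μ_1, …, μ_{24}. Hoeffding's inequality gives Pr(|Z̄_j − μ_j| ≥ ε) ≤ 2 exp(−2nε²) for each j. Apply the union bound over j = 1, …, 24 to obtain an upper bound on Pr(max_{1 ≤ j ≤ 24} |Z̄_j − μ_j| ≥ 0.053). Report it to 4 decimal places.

Per-experiment Hoeffding bound: 2·exp(−2·1587·0.053²) = 2·exp(−8.91577) = 0.00026851.
Union bound over 24 events: 24·0.00026851 = 0.00644.

0.0064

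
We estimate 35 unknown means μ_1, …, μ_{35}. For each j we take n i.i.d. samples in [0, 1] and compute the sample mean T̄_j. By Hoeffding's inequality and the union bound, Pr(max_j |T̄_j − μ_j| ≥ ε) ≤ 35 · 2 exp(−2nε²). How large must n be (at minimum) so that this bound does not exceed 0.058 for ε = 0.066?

Need 2·35·exp(−2nε²) ≤ 0.058, i.e. exp(−2nε²) ≤ 0.058/70.
So 2nε² ≥ ln(70/0.058) = 7.095808.
Hence n ≥ 7.095808/(2·0.066²) = 814.487.
The smallest integer n is 815.

815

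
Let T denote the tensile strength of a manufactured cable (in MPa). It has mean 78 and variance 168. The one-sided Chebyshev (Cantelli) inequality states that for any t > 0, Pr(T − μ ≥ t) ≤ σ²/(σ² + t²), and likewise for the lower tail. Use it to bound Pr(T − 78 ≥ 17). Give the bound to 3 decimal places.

Here σ² = 168 and t = 17, so σ² + t² = 457.
Cantelli's bound: 168/457 = 0.3676.

0.368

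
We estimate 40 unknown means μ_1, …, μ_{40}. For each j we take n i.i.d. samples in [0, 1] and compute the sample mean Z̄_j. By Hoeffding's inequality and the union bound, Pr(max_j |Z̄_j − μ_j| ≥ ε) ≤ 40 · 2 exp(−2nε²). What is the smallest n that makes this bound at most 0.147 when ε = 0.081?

Need 2·40·exp(−2nε²) ≤ 0.147, i.e. exp(−2nε²) ≤ 0.147/80.
So 2nε² ≥ ln(80/0.147) = 6.299349.
Hence n ≥ 6.299349/(2·0.081²) = 480.060.
The smallest integer n is 481.

481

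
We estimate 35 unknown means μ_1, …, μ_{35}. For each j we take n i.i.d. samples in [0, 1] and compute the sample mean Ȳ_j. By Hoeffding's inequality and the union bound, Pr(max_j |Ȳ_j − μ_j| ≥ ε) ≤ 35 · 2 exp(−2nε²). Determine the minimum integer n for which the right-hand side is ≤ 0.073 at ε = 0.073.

Need 2·35·exp(−2nε²) ≤ 0.073, i.e. exp(−2nε²) ≤ 0.073/70.
So 2nε² ≥ ln(70/0.073) = 6.865791.
Hence n ≥ 6.865791/(2·0.073²) = 644.191.
The smallest integer n is 645.

645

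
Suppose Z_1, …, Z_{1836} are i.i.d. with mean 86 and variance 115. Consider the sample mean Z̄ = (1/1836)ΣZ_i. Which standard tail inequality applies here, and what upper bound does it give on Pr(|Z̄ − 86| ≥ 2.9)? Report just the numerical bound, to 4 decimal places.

With mean and variance of each term known, Chebyshev's inequality bounds the deviation of the sum (or sample mean).
Var(Z̄) = Var(Z_i)/n = 115/1836 = 0.062636.
Chebyshev: Pr(|Z̄ − 86| ≥ 2.9) ≤ Var(Z̄)/(2.9)² = 115/(1836·2.9²) = 0.0074.

0.0074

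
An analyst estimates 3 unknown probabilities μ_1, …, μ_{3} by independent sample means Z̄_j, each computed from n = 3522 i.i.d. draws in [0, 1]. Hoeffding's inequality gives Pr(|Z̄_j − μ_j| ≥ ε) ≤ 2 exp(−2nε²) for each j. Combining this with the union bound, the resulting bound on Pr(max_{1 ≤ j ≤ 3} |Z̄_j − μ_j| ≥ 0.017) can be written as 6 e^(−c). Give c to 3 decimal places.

Union bound over the 3 events: Pr(max_{1 ≤ j ≤ 3} |Z̄_j − μ_j| ≥ 0.017) ≤ 3·2·exp(−2nε²) = 6 exp(−2·3522·0.017²).
So c = 2·3522·0.017² = 2.0357.

2.036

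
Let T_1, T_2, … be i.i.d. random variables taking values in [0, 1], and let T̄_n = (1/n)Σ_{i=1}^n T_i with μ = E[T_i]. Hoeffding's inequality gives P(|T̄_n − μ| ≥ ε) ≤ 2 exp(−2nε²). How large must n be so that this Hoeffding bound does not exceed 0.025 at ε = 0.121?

150

Require 2·exp(−2nε²) ≤ 0.025, i.e. 2nε² ≥ ln(2/0.025) = 4.382027.
So n ≥ 4.382027 / (2·0.121²) = 149.649.
The smallest integer n is 150.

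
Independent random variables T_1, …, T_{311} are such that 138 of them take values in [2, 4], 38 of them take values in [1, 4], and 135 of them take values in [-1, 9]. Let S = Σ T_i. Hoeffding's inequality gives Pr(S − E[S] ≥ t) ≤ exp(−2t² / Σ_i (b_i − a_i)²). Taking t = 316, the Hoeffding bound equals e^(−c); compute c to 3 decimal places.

13.875

Σ(b_i − a_i)² = 138·2² + 38·3² + 135·10² = 14394.
c = 2t² / 14394 = 2·316² / 14394 = 13.8747.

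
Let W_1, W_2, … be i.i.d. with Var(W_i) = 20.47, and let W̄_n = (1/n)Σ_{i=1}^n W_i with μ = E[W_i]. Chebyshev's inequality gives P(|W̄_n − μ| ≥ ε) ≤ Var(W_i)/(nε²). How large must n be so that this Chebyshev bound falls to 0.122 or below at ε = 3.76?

12

Require 20.47/(n·3.76²) ≤ 0.122, i.e. n ≥ 20.47/(0.122·3.76²) = 11.868.
The smallest integer n is 12.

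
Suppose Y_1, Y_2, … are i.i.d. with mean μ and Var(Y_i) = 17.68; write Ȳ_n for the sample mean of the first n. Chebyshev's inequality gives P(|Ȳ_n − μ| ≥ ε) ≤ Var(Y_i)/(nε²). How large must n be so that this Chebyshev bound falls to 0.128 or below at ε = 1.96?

Require 17.68/(n·1.96²) ≤ 0.128, i.e. n ≥ 17.68/(0.128·1.96²) = 35.955.
The smallest integer n is 36.

36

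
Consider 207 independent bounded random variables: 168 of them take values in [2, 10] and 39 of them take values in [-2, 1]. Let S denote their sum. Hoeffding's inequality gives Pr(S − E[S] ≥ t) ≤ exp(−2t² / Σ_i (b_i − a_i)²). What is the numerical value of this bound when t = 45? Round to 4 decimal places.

0.6944

Σ(b_i − a_i)² = 168·8² + 39·3² = 11103.
Exponent = 2·45² / 11103 = 0.36477.
Bound = exp(−0.36477) = 0.69436.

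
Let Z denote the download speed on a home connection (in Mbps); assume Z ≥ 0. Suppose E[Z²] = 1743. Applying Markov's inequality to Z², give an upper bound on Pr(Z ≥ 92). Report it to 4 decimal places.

Since Z ≥ 0, the event {Z ≥ 92} is the same as {Z² ≥ 8464}.
Markov's inequality applied to Z² gives Pr(Z² ≥ 8464) ≤ E[Z²]/8464 = 1743/8464 = 0.2059.

0.2059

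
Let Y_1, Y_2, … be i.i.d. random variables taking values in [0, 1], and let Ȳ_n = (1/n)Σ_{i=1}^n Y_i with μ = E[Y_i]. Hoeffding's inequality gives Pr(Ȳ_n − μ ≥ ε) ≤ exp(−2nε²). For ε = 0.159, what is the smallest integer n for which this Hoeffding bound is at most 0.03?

70

Require exp(−2nε²) ≤ 0.03, i.e. 2nε² ≥ ln(1/0.03) = 3.506558.
So n ≥ 3.506558 / (2·0.159²) = 69.352.
The smallest integer n is 70.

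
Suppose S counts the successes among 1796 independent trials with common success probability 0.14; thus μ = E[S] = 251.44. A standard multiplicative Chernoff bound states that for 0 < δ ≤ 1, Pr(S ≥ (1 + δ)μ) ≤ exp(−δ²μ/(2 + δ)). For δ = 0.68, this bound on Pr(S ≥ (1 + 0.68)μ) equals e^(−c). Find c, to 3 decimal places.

43.383

c = δ²μ/(2 + δ) = 0.68²·251.44/(2 + 0.68) = 43.3828.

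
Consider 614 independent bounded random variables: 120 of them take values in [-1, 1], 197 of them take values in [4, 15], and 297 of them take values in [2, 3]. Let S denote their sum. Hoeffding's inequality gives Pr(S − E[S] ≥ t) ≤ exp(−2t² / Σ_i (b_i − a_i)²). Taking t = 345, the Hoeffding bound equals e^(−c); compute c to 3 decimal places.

9.671

Σ(b_i − a_i)² = 120·2² + 197·11² + 297·1² = 24614.
c = 2t² / 24614 = 2·345² / 24614 = 9.6713.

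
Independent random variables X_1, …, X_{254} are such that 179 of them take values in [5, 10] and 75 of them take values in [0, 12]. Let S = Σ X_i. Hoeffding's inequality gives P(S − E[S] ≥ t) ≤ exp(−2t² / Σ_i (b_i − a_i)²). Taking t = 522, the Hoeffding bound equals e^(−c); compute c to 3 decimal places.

Σ(b_i − a_i)² = 179·5² + 75·12² = 15275.
c = 2t² / 15275 = 2·522² / 15275 = 35.6771.

35.677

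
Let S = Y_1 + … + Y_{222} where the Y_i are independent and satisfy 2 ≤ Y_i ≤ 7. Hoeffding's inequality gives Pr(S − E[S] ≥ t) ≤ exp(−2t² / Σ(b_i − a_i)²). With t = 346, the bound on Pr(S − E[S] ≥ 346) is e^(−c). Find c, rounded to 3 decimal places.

43.141

Σ(b_i − a_i)² = 222·(5)² = 5550.
c = 2t²/5550 = 2·346²/5550 = 43.1409.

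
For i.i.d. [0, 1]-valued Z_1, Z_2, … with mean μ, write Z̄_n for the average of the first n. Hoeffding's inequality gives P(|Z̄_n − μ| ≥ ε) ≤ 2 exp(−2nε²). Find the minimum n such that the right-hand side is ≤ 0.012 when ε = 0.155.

Require 2·exp(−2nε²) ≤ 0.012, i.e. 2nε² ≥ ln(2/0.012) = 5.115996.
So n ≥ 5.115996 / (2·0.155²) = 106.472.
The smallest integer n is 107.

107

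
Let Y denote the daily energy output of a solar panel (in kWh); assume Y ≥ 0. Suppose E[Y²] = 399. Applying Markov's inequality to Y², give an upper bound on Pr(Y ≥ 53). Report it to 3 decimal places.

0.142

Since Y ≥ 0, the event {Y ≥ 53} is the same as {Y² ≥ 2809}.
Markov's inequality applied to Y² gives Pr(Y² ≥ 2809) ≤ E[Y²]/2809 = 399/2809 = 0.1420.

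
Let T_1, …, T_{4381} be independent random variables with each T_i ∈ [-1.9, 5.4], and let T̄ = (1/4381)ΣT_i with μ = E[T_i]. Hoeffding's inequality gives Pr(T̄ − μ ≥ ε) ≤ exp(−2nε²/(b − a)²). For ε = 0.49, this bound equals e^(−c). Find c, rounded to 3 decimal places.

39.478

c = 2nε²/(b − a)² = 2·4381·0.49² / 7.3² = 39.4775.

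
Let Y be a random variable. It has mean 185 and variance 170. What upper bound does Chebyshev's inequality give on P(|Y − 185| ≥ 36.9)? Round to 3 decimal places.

0.125

Chebyshev: P(|Y − μ| ≥ t) ≤ Var(Y)/t².
Bound = 170 / 1361.61 = 0.1249.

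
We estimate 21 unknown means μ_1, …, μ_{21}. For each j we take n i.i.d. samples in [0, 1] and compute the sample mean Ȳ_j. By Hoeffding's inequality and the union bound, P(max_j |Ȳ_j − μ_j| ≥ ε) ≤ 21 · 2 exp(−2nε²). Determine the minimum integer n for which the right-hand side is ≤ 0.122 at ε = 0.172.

Need 2·21·exp(−2nε²) ≤ 0.122, i.e. exp(−2nε²) ≤ 0.122/42.
So 2nε² ≥ ln(42/0.122) = 5.841404.
Hence n ≥ 5.841404/(2·0.172²) = 98.726.
The smallest integer n is 99.

99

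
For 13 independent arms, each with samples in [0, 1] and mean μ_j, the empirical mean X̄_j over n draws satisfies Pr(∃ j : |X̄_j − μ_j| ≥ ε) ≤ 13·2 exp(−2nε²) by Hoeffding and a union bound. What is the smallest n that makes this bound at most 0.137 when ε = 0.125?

168

Need 2·13·exp(−2nε²) ≤ 0.137, i.e. exp(−2nε²) ≤ 0.137/26.
So 2nε² ≥ ln(26/0.137) = 5.245871.
Hence n ≥ 5.245871/(2·0.125²) = 167.868.
The smallest integer n is 168.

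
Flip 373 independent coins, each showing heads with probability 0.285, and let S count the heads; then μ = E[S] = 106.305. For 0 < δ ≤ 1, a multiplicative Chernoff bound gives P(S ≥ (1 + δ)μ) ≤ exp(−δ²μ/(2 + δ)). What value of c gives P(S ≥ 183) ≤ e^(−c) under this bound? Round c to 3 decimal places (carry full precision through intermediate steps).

Write 183 = (1 + δ)μ, so δ = 183/106.305 − 1 = 0.7214618…
Then the exponent is δ²μ/(2 + δ) = (183 − μ)² / (μ·(2 + δ)) = 20.331909.

20.332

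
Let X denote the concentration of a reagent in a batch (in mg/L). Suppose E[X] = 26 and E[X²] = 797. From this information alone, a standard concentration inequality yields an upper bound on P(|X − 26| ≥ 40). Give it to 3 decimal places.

The first two moments determine the variance, so Chebyshev's inequality is the sharpest standard bound available.
Var(X) = E[X²] − (E[X])² = 797 − 676 = 121.
Chebyshev's inequality: P(|X − μ| ≥ t) ≤ Var(X)/t² = 121/1600 = 0.0756.

0.076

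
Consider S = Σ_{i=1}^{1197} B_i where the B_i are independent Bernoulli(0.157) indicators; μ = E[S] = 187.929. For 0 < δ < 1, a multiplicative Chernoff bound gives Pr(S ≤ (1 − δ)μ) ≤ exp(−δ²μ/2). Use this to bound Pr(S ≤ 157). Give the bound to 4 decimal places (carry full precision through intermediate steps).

0.0785

Write 157 = (1 − δ)μ, so δ = 1 − 157/187.929 = 0.1645781…
Then the exponent is δ²μ/2 = (μ − 157)²/(2μ) = 2.545118.
Bound = exp(−2.545118) = 0.07846.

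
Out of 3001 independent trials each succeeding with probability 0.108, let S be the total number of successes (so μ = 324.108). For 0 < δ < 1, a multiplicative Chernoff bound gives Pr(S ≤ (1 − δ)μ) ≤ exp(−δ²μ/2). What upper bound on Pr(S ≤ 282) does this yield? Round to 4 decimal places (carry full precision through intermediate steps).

0.0649

Write 282 = (1 − δ)μ, so δ = 1 − 282/324.108 = 0.1299197…
Then the exponent is δ²μ/2 = (μ − 282)²/(2μ) = 2.735328.
Bound = exp(−2.735328) = 0.06487.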